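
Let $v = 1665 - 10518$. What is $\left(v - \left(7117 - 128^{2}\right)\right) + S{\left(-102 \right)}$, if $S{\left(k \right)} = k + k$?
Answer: $210$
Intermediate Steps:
$S{\left(k \right)} = 2 k$
$v = -8853$ ($v = 1665 - 10518 = -8853$)
$\left(v - \left(7117 - 128^{2}\right)\right) + S{\left(-102 \right)} = \left(-8853 - \left(7117 - 128^{2}\right)\right) + 2 \left(-102\right) = \left(-8853 + \left(-7117 + 16384\right)\right) - 204 = \left(-8853 + 9267\right) - 204 = 414 - 204 = 210$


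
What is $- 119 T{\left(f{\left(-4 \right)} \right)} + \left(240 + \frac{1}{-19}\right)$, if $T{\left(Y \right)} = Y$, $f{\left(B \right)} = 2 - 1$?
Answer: $\frac{2298}{19} \approx 120.95$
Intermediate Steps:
$f{\left(B \right)} = 1$ ($f{\left(B \right)} = 2 - 1 = 1$)
$- 119 T{\left(f{\left(-4 \right)} \right)} + \left(240 + \frac{1}{-19}\right) = \left(-119\right) 1 + \left(240 + \frac{1}{-19}\right) = -119 + \left(240 - \frac{1}{19}\right) = -119 + \frac{4559}{19} = \frac{2298}{19}$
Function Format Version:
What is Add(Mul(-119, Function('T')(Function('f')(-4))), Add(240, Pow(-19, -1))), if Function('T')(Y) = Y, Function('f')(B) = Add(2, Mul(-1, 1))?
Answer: Rational(2298, 19) ≈ 120.95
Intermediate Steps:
Function('f')(B) = 1 (Function('f')(B) = Add(2, -1) = 1)
Add(Mul(-119, Function('T')(Function('f')(-4))), Add(240, Pow(-19, -1))) = Add(Mul(-119, 1), Add(240, Pow(-19, -1))) = Add(-119, Add(240, Rational(-1, 19))) = Add(-119, Rational(4559, 19)) = Rational(2298, 19)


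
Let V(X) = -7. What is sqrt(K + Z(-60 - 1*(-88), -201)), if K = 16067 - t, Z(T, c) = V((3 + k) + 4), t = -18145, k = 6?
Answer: sqrt(34205) ≈ 184.95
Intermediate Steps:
Z(T, c) = -7
K = 34212 (K = 16067 - 1*(-18145) = 16067 + 18145 = 34212)
sqrt(K + Z(-60 - 1*(-88), -201)) = sqrt(34212 - 7) = sqrt(34205)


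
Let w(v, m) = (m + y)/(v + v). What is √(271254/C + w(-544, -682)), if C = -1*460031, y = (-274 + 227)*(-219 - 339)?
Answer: I*√23551822483361458/31282108 ≈ 4.9059*I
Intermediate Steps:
y = 26226 (y = -47*(-558) = 26226)
w(v, m) = (26226 + m)/(2*v) (w(v, m) = (m + 26226)/(v + v) = (26226 + m)/((2*v)) = (26226 + m)*(1/(2*v)) = (26226 + m)/(2*v))
C = -460031
√(271254/C + w(-544, -682)) = √(271254/(-460031) + (½)*(26226 - 682)/(-544)) = √(271254*(-1/460031) + (½)*(-1/544)*25544) = √(-271254/460031 - 3193/136) = √(-1505769527/62564216) = I*√23551822483361458/31282108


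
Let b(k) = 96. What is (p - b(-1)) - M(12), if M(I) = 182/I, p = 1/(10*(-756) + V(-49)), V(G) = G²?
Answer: -3441059/30954 ≈ -111.17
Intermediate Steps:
p = -1/5159 (p = 1/(10*(-756) + (-49)²) = 1/(-7560 + 2401) = 1/(-5159) = -1/5159 ≈ -0.00019384)
(p - b(-1)) - M(12) = (-1/5159 - 1*96) - 182/12 = (-1/5159 - 96) - 182/12 = -495265/5159 - 1*91/6 = -495265/5159 - 91/6 = -3441059/30954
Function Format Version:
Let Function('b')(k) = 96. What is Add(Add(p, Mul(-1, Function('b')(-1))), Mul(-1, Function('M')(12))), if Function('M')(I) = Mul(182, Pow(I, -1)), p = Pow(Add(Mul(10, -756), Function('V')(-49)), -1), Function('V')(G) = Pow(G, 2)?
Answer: Rational(-3441059, 30954) ≈ -111.17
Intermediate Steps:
p = Rational(-1, 5159) (p = Pow(Add(Mul(10, -756), Pow(-49, 2)), -1) = Pow(Add(-7560, 2401), -1) = Pow(-5159, -1) = Rational(-1, 5159) ≈ -0.00019384)
Add(Add(p, Mul(-1, Function('b')(-1))), Mul(-1, Function('M')(12))) = Add(Add(Rational(-1, 5159), Mul(-1, 96)), Mul(-1, Mul(182, Pow(12, -1)))) = Add(Add(Rational(-1, 5159), -96), Mul(-1, Mul(182, Rational(1, 12)))) = Add(Rational(-495265, 5159), Mul(-1, Rational(91, 6))) = Add(Rational(-495265, 5159), Rational(-91, 6)) = Rational(-3441059, 30954)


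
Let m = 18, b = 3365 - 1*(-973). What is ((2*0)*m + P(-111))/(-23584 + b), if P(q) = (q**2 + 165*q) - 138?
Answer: 3066/9623 ≈ 0.31861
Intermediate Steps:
b = 4338 (b = 3365 + 973 = 4338)
P(q) = -138 + q**2 + 165*q
((2*0)*m + P(-111))/(-23584 + b) = ((2*0)*18 + (-138 + (-111)**2 + 165*(-111)))/(-23584 + 4338) = (0*18 + (-138 + 12321 - 18315))/(-19246) = (0 - 6132)*(-1/19246) = -6132*(-1/19246) = 3066/9623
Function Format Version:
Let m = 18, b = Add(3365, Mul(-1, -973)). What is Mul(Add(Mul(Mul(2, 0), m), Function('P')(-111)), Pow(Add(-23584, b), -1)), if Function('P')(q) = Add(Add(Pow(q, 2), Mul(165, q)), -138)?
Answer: Rational(3066, 9623) ≈ 0.31861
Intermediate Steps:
b = 4338 (b = Add(3365, 973) = 4338)
Function('P')(q) = Add(-138, Pow(q, 2), Mul(165, q))
Mul(Add(Mul(Mul(2, 0), m), Function('P')(-111)), Pow(Add(-23584, b), -1)) = Mul(Add(Mul(Mul(2, 0), 18), Add(-138, Pow(-111, 2), Mul(165, -111))), Pow(Add(-23584, 4338), -1)) = Mul(Add(Mul(0, 18), Add(-138, 12321, -18315)), Pow(-19246, -1)) = Mul(Add(0, -6132), Rational(-1, 19246)) = Mul(-6132, Rational(-1, 19246)) = Rational(3066, 9623)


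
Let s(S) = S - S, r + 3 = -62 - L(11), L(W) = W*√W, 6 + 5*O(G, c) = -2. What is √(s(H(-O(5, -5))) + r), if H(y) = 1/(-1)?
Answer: √(-65 - 11*√11) ≈ 10.074*I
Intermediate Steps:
O(G, c) = -8/5 (O(G, c) = -6/5 + (⅕)*(-2) = -6/5 - ⅖ = -8/5)
H(y) = -1
L(W) = W^(3/2)
r = -65 - 11*√11 (r = -3 + (-62 - 11^(3/2)) = -3 + (-62 - 11*√11) = -65 - 11*√11 ≈ -101.48)
s(S) = 0
√(s(H(-O(5, -5))) + r) = √(0 + (-65 - 11*√11)) = √(-65 - 11*√11)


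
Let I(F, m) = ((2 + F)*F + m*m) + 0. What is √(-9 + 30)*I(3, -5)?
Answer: 40*√21 ≈ 183.30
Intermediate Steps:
I(F, m) = m² + F*(2 + F) (I(F, m) = (F*(2 + F) + m²) + 0 = (m² + F*(2 + F)) + 0 = m² + F*(2 + F))
√(-9 + 30)*I(3, -5) = √(-9 + 30)*(3² + (-5)² + 2*3) = √21*(9 + 25 + 6) = √21*40 = 40*√21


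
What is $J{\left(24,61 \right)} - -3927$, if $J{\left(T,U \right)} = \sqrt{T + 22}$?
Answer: $3927 + \sqrt{46} \approx 3933.8$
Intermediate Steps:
$J{\left(T,U \right)} = \sqrt{22 + T}$
$J{\left(24,61 \right)} - -3927 = \sqrt{22 + 24} - -3927 = \sqrt{46} + 3927 = 3927 + \sqrt{46}$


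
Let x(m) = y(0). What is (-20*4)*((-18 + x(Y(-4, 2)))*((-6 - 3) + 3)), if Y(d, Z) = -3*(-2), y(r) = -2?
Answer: -9600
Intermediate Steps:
Y(d, Z) = 6
x(m) = -2
(-20*4)*((-18 + x(Y(-4, 2)))*((-6 - 3) + 3)) = (-20*4)*((-18 - 2)*((-6 - 3) + 3)) = -(-1600)*(-9 + 3) = -(-1600)*(-6) = -80*120 = -9600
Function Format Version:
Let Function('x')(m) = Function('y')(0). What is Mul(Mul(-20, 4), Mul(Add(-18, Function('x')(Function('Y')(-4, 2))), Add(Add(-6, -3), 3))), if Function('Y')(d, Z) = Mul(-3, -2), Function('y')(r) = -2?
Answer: -9600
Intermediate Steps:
Function('Y')(d, Z) = 6
Function('x')(m) = -2
Mul(Mul(-20, 4), Mul(Add(-18, Function('x')(Function('Y')(-4, 2))), Add(Add(-6, -3), 3))) = Mul(Mul(-20, 4), Mul(Add(-18, -2), Add(Add(-6, -3), 3))) = Mul(-80, Mul(-20, Add(-9, 3))) = Mul(-80, Mul(-20, -6)) = Mul(-80, 120) = -9600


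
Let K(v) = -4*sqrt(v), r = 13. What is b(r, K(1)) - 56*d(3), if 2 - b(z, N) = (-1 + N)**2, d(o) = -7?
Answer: 369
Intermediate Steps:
b(z, N) = 2 - (-1 + N)**2
b(r, K(1)) - 56*d(3) = (2 - (-1 - 4*sqrt(1))**2) - 56*(-7) = (2 - (-1 - 4*1)**2) + 392 = (2 - (-1 - 4)**2) + 392 = (2 - 1*(-5)**2) + 392 = (2 - 1*25) + 392 = (2 - 25) + 392 = -23 + 392 = 369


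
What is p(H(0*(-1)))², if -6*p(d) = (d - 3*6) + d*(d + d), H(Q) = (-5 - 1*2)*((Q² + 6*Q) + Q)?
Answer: 9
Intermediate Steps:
H(Q) = -49*Q - 7*Q² (H(Q) = (-5 - 2)*(Q² + 7*Q) = -7*(Q² + 7*Q) = -49*Q - 7*Q²)
p(d) = 3 - d²/3 - d/6 (p(d) = -((d - 3*6) + d*(d + d))/6 = -((d - 18) + d*(2*d))/6 = -((-18 + d) + 2*d²)/6 = -(-18 + d + 2*d²)/6 = 3 - d²/3 - d/6)
p(H(0*(-1)))² = (3 - (-7*0*(-1)*(7 + 0*(-1)))²/3 - (-7)*0*(-1)*(7 + 0*(-1))/6)² = (3 - (-7*0*(7 + 0))²/3 - (-7)*0*(7 + 0)/6)² = (3 - (-7*0*7)²/3 - (-7)*0*7/6)² = (3 - ⅓*0² - ⅙*0)² = (3 - ⅓*0 + 0)² = (3 + 0 + 0)² = 3² = 9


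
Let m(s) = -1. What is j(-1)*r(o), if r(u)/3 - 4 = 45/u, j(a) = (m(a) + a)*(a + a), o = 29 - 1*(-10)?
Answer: 804/13 ≈ 61.846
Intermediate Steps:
o = 39 (o = 29 + 10 = 39)
j(a) = 2*a*(-1 + a) (j(a) = (-1 + a)*(a + a) = (-1 + a)*(2*a) = 2*a*(-1 + a))
r(u) = 12 + 135/u (r(u) = 12 + 3*(45/u) = 12 + 135/u)
j(-1)*r(o) = (2*(-1)*(-1 - 1))*(12 + 135/39) = (2*(-1)*(-2))*(12 + 135*(1/39)) = 4*(12 + 45/13) = 4*(201/13) = 804/13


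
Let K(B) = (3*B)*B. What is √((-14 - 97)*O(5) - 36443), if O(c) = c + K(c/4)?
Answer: I*√600293/4 ≈ 193.7*I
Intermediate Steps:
K(B) = 3*B²
O(c) = c + 3*c²/16 (O(c) = c + 3*(c/4)² = c + 3*(c²/16) = c + 3*c²/16)
√((-14 - 97)*O(5) - 36443) = √((-14 - 97)*((1/16)*5*(16 + 3*5)) - 36443) = √(-111*5*(16 + 15)/16 - 36443) = √(-111*5*31/16 - 36443) = √(-111*155/16 - 36443) = √(-17205/16 - 36443) = √(-600293/16) = I*√600293/4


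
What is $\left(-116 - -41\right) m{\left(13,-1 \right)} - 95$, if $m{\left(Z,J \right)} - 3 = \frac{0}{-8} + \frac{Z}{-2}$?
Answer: $\frac{335}{2} \approx 167.5$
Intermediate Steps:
$m{\left(Z,J \right)} = 3 - \frac{Z}{2}$ ($m{\left(Z,J \right)} = 3 + \left(\frac{0}{-8} + \frac{Z}{-2}\right) = 3 + \left(0 \left(- \frac{1}{8}\right) + Z \left(- \frac{1}{2}\right)\right) = 3 + \left(0 - \frac{Z}{2}\right) = 3 - \frac{Z}{2}$)
$\left(-116 - -41\right) m{\left(13,-1 \right)} - 95 = \left(-116 - -41\right) \left(3 - \frac{13}{2}\right) - 95 = \left(-116 + 41\right) \left(3 - \frac{13}{2}\right) - 95 = \left(-75\right) \left(- \frac{7}{2}\right) - 95 = \frac{525}{2} - 95 = \frac{335}{2}$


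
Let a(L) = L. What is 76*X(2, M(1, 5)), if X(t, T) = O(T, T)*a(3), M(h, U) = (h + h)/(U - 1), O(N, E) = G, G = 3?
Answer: 684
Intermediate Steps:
O(N, E) = 3
M(h, U) = 2*h/(-1 + U) (M(h, U) = (2*h)/(-1 + U) = 2*h/(-1 + U))
X(t, T) = 9 (X(t, T) = 3*3 = 9)
76*X(2, M(1, 5)) = 76*9 = 684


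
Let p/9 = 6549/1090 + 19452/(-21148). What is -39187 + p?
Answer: -225564104173/5762830 ≈ -39141.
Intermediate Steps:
p = 263915037/5762830 (p = 9*(6549/1090 + 19452/(-21148)) = 9*(6549*(1/1090) + 19452*(-1/21148)) = 9*(6549/1090 - 4863/5287) = 9*(29323893/5762830) = 263915037/5762830 ≈ 45.796)
-39187 + p = -39187 + 263915037/5762830 = -225564104173/5762830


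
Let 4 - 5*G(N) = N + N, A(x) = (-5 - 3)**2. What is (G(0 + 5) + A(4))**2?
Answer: 98596/25 ≈ 3943.8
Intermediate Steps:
A(x) = 64 (A(x) = (-8)**2 = 64)
G(N) = 4/5 - 2*N/5 (G(N) = 4/5 - (N + N)/5 = 4/5 - 2*N/5)
(G(0 + 5) + A(4))**2 = ((4/5 - 2*(0 + 5)/5) + 64)**2 = ((4/5 - 2/5*5) + 64)**2 = ((4/5 - 2) + 64)**2 = (-6/5 + 64)**2 = (314/5)**2 = 98596/25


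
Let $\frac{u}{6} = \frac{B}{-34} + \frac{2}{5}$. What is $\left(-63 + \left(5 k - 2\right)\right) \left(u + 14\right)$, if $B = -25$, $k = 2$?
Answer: $- \frac{19459}{17} \approx -1144.6$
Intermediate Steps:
$u = \frac{579}{85}$ ($u = 6 \left(- \frac{25}{-34} + \frac{2}{5}\right) = 6 \left(\left(-25\right) \left(- \frac{1}{34}\right) + 2 \cdot \frac{1}{5}\right) = 6 \left(\frac{25}{34} + \frac{2}{5}\right) = 6 \cdot \frac{193}{170} = \frac{579}{85} \approx 6.8118$)
$\left(-63 + \left(5 k - 2\right)\right) \left(u + 14\right) = \left(-63 + \left(5 \cdot 2 - 2\right)\right) \left(\frac{579}{85} + 14\right) = \left(-63 + \left(10 - 2\right)\right) \frac{1769}{85} = \left(-63 + 8\right) \frac{1769}{85} = \left(-55\right) \frac{1769}{85} = - \frac{19459}{17}$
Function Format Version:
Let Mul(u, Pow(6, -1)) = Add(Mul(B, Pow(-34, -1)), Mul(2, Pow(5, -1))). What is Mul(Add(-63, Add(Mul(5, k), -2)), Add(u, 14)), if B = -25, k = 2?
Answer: Rational(-19459, 17) ≈ -1144.6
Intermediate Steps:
u = Rational(579, 85) (u = Mul(6, Add(Mul(-25, Pow(-34, -1)), Mul(2, Pow(5, -1)))) = Mul(6, Add(Mul(-25, Rational(-1, 34)), Mul(2, Rational(1, 5)))) = Mul(6, Add(Rational(25, 34), Rational(2, 5))) = Mul(6, Rational(193, 170)) = Rational(579, 85) ≈ 6.8118)
Mul(Add(-63, Add(Mul(5, k), -2)), Add(u, 14)) = Mul(Add(-63, Add(Mul(5, 2), -2)), Add(Rational(579, 85), 14)) = Mul(Add(-63, Add(10, -2)), Rational(1769, 85)) = Mul(Add(-63, 8), Rational(1769, 85)) = Mul(-55, Rational(1769, 85)) = Rational(-19459, 17)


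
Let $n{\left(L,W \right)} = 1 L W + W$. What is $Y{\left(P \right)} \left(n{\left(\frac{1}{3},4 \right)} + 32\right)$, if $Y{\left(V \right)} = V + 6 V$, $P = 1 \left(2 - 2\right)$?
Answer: $0$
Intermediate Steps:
$P = 0$ ($P = 1 \cdot 0 = 0$)
$Y{\left(V \right)} = 7 V$
$n{\left(L,W \right)} = W + L W$ ($n{\left(L,W \right)} = L W + W = W + L W$)
$Y{\left(P \right)} \left(n{\left(\frac{1}{3},4 \right)} + 32\right) = 7 \cdot 0 \left(4 \left(1 + \frac{1}{3}\right) + 32\right) = 0 \left(4 \left(1 + \frac{1}{3}\right) + 32\right) = 0 \left(4 \cdot \frac{4}{3} + 32\right) = 0 \left(\frac{16}{3} + 32\right) = 0 \cdot \frac{112}{3} = 0$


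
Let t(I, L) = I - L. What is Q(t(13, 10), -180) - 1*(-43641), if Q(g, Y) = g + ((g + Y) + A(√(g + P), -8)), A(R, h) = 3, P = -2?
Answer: 43470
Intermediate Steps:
Q(g, Y) = 3 + Y + 2*g (Q(g, Y) = g + ((g + Y) + 3) = g + ((Y + g) + 3) = g + (3 + Y + g) = 3 + Y + 2*g)
Q(t(13, 10), -180) - 1*(-43641) = (3 - 180 + 2*(13 - 1*10)) - 1*(-43641) = (3 - 180 + 2*(13 - 10)) + 43641 = (3 - 180 + 2*3) + 43641 = (3 - 180 + 6) + 43641 = -171 + 43641 = 43470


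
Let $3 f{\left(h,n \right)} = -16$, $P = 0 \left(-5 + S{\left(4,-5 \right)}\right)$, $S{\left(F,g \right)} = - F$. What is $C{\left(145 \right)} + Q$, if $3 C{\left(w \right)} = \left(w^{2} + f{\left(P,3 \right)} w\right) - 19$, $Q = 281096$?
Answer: $\frac{2590562}{9} \approx 2.8784 \cdot 10^{5}$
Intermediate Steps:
$P = 0$ ($P = 0 \left(-5 - 4\right) = 0 \left(-9\right) = 0$)
$f{\left(h,n \right)} = - \frac{16}{3}$ ($f{\left(h,n \right)} = \frac{1}{3} \left(-16\right) = - \frac{16}{3}$)
$C{\left(w \right)} = - \frac{19}{3} - \frac{16 w}{9} + \frac{w^{2}}{3}$ ($C{\left(w \right)} = \frac{\left(w^{2} - \frac{16 w}{3}\right) - 19}{3} = \frac{-19 + w^{2} - \frac{16 w}{3}}{3} = - \frac{19}{3} - \frac{16 w}{9} + \frac{w^{2}}{3}$)
$C{\left(145 \right)} + Q = \left(- \frac{19}{3} - \frac{2320}{9} + \frac{145^{2}}{3}\right) + 281096 = \left(- \frac{19}{3} - \frac{2320}{9} + \frac{1}{3} \cdot 21025\right) + 281096 = \left(- \frac{19}{3} - \frac{2320}{9} + \frac{21025}{3}\right) + 281096 = \frac{60698}{9} + 281096 = \frac{2590562}{9}$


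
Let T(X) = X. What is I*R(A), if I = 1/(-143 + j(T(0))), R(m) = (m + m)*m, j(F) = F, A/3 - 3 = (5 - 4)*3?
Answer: -648/143 ≈ -4.5315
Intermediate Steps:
A = 18 (A = 9 + 3*((5 - 4)*3) = 9 + 3*(1*3) = 9 + 3*3 = 9 + 9 = 18)
R(m) = 2*m**2 (R(m) = (2*m)*m = 2*m**2)
I = -1/143 (I = 1/(-143 + 0) = 1/(-143) = -1/143 ≈ -0.0069930)
I*R(A) = -2*18**2/143 = -2*324/143 = -1/143*648 = -648/143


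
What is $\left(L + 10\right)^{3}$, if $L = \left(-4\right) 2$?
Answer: $8$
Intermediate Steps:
$L = -8$
$\left(L + 10\right)^{3} = \left(-8 + 10\right)^{3} = 2^{3} = 8$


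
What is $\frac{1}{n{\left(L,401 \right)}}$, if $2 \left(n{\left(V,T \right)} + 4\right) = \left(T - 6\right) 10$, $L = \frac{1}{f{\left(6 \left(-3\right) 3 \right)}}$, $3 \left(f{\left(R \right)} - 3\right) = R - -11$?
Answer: $\frac{1}{1971} \approx 0.00050736$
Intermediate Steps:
$f{\left(R \right)} = \frac{20}{3} + \frac{R}{3}$ ($f{\left(R \right)} = 3 + \frac{R - -11}{3} = 3 + \frac{R + 11}{3} = 3 + \frac{11 + R}{3} = 3 + \left(\frac{11}{3} + \frac{R}{3}\right) = \frac{20}{3} + \frac{R}{3}$)
$L = - \frac{3}{34}$ ($L = \frac{1}{\frac{20}{3} + \frac{6 \left(-3\right) 3}{3}} = \frac{1}{\frac{20}{3} + \frac{\left(-18\right) 3}{3}} = \frac{1}{\frac{20}{3} + \frac{1}{3} \left(-54\right)} = \frac{1}{\frac{20}{3} - 18} = \frac{1}{- \frac{34}{3}} = - \frac{3}{34} \approx -0.088235$)
$n{\left(V,T \right)} = -34 + 5 T$ ($n{\left(V,T \right)} = -4 + \frac{\left(T - 6\right) 10}{2} = -4 + \frac{\left(-6 + T\right) 10}{2} = -4 + \frac{-60 + 10 T}{2} = -4 + \left(-30 + 5 T\right) = -34 + 5 T$)
$\frac{1}{n{\left(L,401 \right)}} = \frac{1}{-34 + 5 \cdot 401} = \frac{1}{-34 + 2005} = \frac{1}{1971}$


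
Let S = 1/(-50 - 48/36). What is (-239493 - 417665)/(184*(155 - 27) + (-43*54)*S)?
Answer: -50601166/1816987 ≈ -27.849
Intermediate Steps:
S = -3/154 (S = 1/(-50 - 48*1/36) = 1/(-50 - 4/3) = 1/(-154/3) = -3/154 ≈ -0.019481)
(-239493 - 417665)/(184*(155 - 27) + (-43*54)*S) = (-239493 - 417665)/(184*(155 - 27) - 43*54*(-3/154)) = -657158/(184*128 - 2322*(-3/154)) = -657158/(23552 + 3483/77) = -657158/1816987/77 = -657158*77/1816987 = -50601166/1816987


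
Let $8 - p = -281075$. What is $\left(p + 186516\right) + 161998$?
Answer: $629597$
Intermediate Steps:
$p = 281083$ ($p = 8 - -281075 = 8 + 281075 = 281083$)
$\left(p + 186516\right) + 161998 = \left(281083 + 186516\right) + 161998 = 467599 + 161998 = 629597$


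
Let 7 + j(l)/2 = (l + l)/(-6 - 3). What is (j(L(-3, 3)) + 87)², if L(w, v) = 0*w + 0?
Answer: 5329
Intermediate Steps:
L(w, v) = 0 (L(w, v) = 0 + 0 = 0)
j(l) = -14 - 4*l/9 (j(l) = -14 + 2*((l + l)/(-6 - 3)) = -14 + 2*((2*l)/(-9)) = -14 + 2*((2*l)*(-⅑)) = -14 + 2*(-2*l/9) = -14 - 4*l/9)
(j(L(-3, 3)) + 87)² = ((-14 - 4/9*0) + 87)² = ((-14 + 0) + 87)² = (-14 + 87)² = 73² = 5329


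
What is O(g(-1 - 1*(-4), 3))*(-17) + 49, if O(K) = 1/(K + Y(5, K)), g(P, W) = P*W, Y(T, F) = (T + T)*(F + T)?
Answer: 7284/149 ≈ 48.886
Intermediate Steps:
Y(T, F) = 2*T*(F + T) (Y(T, F) = (2*T)*(F + T) = 2*T*(F + T))
O(K) = 1/(50 + 11*K) (O(K) = 1/(K + 2*5*(K + 5)) = 1/(K + 2*5*(5 + K)) = 1/(K + (50 + 10*K)) = 1/(50 + 11*K))
O(g(-1 - 1*(-4), 3))*(-17) + 49 = -17/(50 + 11*((-1 - 1*(-4))*3)) + 49 = -17/(50 + 11*((-1 + 4)*3)) + 49 = -17/(50 + 11*(3*3)) + 49 = -17/(50 + 11*9) + 49 = -17/(50 + 99) + 49 = -17/149 + 49 = 7284/149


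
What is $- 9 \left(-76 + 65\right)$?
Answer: $99$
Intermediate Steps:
$- 9 \left(-76 + 65\right) = \left(-9\right) \left(-11\right) = 99$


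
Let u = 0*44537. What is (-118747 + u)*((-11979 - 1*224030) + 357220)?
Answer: -14393442617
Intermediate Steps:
u = 0
(-118747 + u)*((-11979 - 1*224030) + 357220) = (-118747 + 0)*((-11979 - 1*224030) + 357220) = -118747*((-11979 - 224030) + 357220) = -118747*(-236009 + 357220) = -118747*121211 = -14393442617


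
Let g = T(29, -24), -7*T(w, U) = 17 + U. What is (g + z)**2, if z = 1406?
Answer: 1979649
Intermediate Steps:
T(w, U) = -17/7 - U/7 (T(w, U) = -(17 + U)/7 = -17/7 - U/7)
g = 1 (g = -17/7 - 1/7*(-24) = -17/7 + 24/7 = 1)
(g + z)**2 = (1 + 1406)**2 = 1407**2 = 1979649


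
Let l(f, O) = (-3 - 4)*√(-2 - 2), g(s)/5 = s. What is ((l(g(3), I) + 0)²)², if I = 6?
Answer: 38416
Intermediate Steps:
g(s) = 5*s
l(f, O) = -14*I
((l(g(3), I) + 0)²)² = ((-14*I + 0)²)² = ((-14*I)²)² = (-196)² = 38416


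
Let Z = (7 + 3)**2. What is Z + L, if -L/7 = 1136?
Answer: -7852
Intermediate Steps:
L = -7952 (L = -7*1136 = -7952)
Z = 100 (Z = 10**2 = 100)
Z + L = 100 - 7952 = -7852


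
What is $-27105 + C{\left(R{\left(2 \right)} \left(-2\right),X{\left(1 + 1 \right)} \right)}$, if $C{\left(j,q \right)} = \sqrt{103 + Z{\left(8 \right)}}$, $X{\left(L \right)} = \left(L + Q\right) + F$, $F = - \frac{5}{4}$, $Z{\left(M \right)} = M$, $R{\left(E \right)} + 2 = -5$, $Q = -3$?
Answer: $-27105 + \sqrt{111} \approx -27094.0$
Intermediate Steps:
$R{\left(E \right)} = -7$ ($R{\left(E \right)} = -2 - 5 = -7$)
$F = - \frac{5}{4}$ ($F = \left(-5\right) \frac{1}{4} = - \frac{5}{4} \approx -1.25$)
$X{\left(L \right)} = - \frac{17}{4} + L$ ($X{\left(L \right)} = \left(L - 3\right) - \frac{5}{4} = \left(-3 + L\right) - \frac{5}{4} = - \frac{17}{4} + L$)
$C{\left(j,q \right)} = \sqrt{111}$ ($C{\left(j,q \right)} = \sqrt{103 + 8} = \sqrt{111}$)
$-27105 + C{\left(R{\left(2 \right)} \left(-2\right),X{\left(1 + 1 \right)} \right)} = -27105 + \sqrt{111}$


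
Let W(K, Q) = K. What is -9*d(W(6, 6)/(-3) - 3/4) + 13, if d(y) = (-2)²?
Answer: -23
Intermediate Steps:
d(y) = 4
-9*d(W(6, 6)/(-3) - 3/4) + 13 = -9*4 + 13 = -36 + 13 = -23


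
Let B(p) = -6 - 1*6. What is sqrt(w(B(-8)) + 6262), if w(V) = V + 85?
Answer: sqrt(6335) ≈ 79.593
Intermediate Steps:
B(p) = -12 (B(p) = -6 - 6 = -12)
w(V) = 85 + V
sqrt(w(B(-8)) + 6262) = sqrt((85 - 12) + 6262) = sqrt(73 + 6262) = sqrt(6335)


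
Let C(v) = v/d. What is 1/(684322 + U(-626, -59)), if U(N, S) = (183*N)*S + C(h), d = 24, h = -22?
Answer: 12/89318917 ≈ 1.3435e-7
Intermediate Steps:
C(v) = v/24
U(N, S) = -11/12 + 183*N*S (U(N, S) = (183*N)*S + (1/24)*(-22) = 183*N*S - 11/12 = -11/12 + 183*N*S)
1/(684322 + U(-626, -59)) = 1/(684322 + (-11/12 + 183*(-626)*(-59))) = 1/(684322 + (-11/12 + 6758922)) = 1/(684322 + 81107053/12) = 1/(89318917/12) = 12/89318917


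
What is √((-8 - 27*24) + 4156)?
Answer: 10*√35 ≈ 59.161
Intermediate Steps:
√((-8 - 27*24) + 4156) = √((-8 - 648) + 4156) = √(-656 + 4156) = √3500 = 10*√35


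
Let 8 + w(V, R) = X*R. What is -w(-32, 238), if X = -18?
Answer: 4292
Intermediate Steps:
w(V, R) = -8 - 18*R
-w(-32, 238) = -(-8 - 18*238) = -(-8 - 4284) = -1*(-4292) = 4292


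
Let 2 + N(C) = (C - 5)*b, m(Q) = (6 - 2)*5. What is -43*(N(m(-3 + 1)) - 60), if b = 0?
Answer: 2666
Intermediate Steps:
m(Q) = 20 (m(Q) = 4*5 = 20)
N(C) = -2 (N(C) = -2 + (C - 5)*0 = -2 + (-5 + C)*0 = -2 + 0 = -2)
-43*(N(m(-3 + 1)) - 60) = -43*(-2 - 60) = -43*(-62) = 2666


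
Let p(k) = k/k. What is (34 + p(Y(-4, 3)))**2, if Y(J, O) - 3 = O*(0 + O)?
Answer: 1225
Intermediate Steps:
Y(J, O) = 3 + O**2 (Y(J, O) = 3 + O*(0 + O) = 3 + O*O = 3 + O**2)
p(k) = 1
(34 + p(Y(-4, 3)))**2 = (34 + 1)**2 = 35**2 = 1225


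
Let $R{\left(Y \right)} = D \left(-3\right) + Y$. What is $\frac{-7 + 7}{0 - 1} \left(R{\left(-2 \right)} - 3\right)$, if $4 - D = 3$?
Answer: $0$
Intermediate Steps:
$D = 1$ ($D = 4 - 3 = 1$)
$R{\left(Y \right)} = -3 + Y$ ($R{\left(Y \right)} = 1 \left(-3\right) + Y = -3 + Y$)
$\frac{-7 + 7}{0 - 1} \left(R{\left(-2 \right)} - 3\right) = \frac{-7 + 7}{0 - 1} \left(\left(-3 - 2\right) - 3\right) = \frac{0}{-1} \left(-5 - 3\right) = 0 \left(-1\right) \left(-8\right) = 0 \left(-8\right) = 0$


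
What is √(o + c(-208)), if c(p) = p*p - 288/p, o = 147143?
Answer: √32179017/13 ≈ 436.36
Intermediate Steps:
c(p) = p² - 288/p
√(o + c(-208)) = √(147143 + (-288 + (-208)³)/(-208)) = √(147143 - (-288 - 8998912)/208) = √(147143 - 1/208*(-8999200)) = √(147143 + 562450/13) = √(2475309/13) = √32179017/13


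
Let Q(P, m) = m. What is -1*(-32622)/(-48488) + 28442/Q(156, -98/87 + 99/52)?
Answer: 3119457098565/85266148 ≈ 36585.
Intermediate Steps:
-1*(-32622)/(-48488) + 28442/Q(156, -98/87 + 99/52) = -1*(-32622)/(-48488) + 28442/(-98/87 + 99/52) = 32622*(-1/48488) + 28442/(-98*1/87 + 99*(1/52)) = -16311/24244 + 28442/(-98/87 + 99/52) = -16311/24244 + 28442/(3517/4524) = -16311/24244 + 28442*(4524/3517) = -16311/24244 + 128671608/3517 = 3119457098565/85266148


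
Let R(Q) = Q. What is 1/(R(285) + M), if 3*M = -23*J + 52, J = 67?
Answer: -3/634 ≈ -0.0047319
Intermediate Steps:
M = -1489/3 (M = (-23*67 + 52)/3 = (-1541 + 52)/3 = (1/3)*(-1489) = -1489/3 ≈ -496.33)
1/(R(285) + M) = 1/(285 - 1489/3) = 1/(-634/3) = -3/634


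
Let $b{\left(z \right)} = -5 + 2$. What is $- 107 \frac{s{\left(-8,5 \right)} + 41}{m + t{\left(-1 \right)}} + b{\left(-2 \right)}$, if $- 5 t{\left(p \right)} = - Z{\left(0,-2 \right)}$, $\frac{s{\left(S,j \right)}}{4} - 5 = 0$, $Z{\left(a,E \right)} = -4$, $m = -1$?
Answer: $\frac{32608}{9} \approx 3623.1$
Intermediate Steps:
$s{\left(S,j \right)} = 20$ ($s{\left(S,j \right)} = 20 + 4 \cdot 0 = 20 + 0 = 20$)
$b{\left(z \right)} = -3$
$t{\left(p \right)} = - \frac{4}{5}$ ($t{\left(p \right)} = - \frac{\left(-1\right) \left(-4\right)}{5} = \left(- \frac{1}{5}\right) 4 = - \frac{4}{5}$)
$- 107 \frac{s{\left(-8,5 \right)} + 41}{m + t{\left(-1 \right)}} + b{\left(-2 \right)} = - 107 \frac{20 + 41}{-1 - \frac{4}{5}} - 3 = - 107 \frac{61}{- \frac{9}{5}} - 3 = - 107 \cdot 61 \left(- \frac{5}{9}\right) - 3 = \left(-107\right) \left(- \frac{305}{9}\right) - 3 = \frac{32635}{9} - 3 = \frac{32608}{9}$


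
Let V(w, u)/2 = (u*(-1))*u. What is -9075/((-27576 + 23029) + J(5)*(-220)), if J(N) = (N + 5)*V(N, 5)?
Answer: -3025/35151 ≈ -0.086057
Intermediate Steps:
V(w, u) = -2*u² (V(w, u) = 2*((u*(-1))*u) = 2*((-u)*u) = 2*(-u²) = -2*u²)
J(N) = -250 - 50*N (J(N) = (N + 5)*(-2*5²) = (5 + N)*(-2*25) = (5 + N)*(-50) = -250 - 50*N)
-9075/((-27576 + 23029) + J(5)*(-220)) = -9075/((-27576 + 23029) + (-250 - 50*5)*(-220)) = -9075/(-4547 + (-250 - 250)*(-220)) = -9075/(-4547 - 500*(-220)) = -9075/(-4547 + 110000) = -9075/105453 = -9075*1/105453 = -3025/35151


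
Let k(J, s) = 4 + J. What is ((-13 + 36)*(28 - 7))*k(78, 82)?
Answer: 39606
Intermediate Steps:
((-13 + 36)*(28 - 7))*k(78, 82) = ((-13 + 36)*(28 - 7))*(4 + 78) = (23*21)*82 = 483*82 = 39606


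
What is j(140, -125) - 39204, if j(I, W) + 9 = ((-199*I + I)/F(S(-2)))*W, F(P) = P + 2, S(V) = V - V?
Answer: 1693287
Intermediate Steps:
S(V) = 0
F(P) = 2 + P
j(I, W) = -9 - 99*I*W (j(I, W) = -9 + ((-199*I + I)/(2 + 0))*W = -9 + (-198*I/2)*W = -9 + (-198*I*(1/2))*W = -9 + (-99*I)*W = -9 - 99*I*W)
j(140, -125) - 39204 = (-9 - 99*140*(-125)) - 39204 = (-9 + 1732500) - 39204 = 1732491 - 39204 = 1693287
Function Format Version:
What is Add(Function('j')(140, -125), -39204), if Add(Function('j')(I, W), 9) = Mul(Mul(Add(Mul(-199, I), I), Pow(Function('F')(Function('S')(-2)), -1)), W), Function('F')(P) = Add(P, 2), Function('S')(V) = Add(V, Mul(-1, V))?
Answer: 1693287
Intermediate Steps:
Function('S')(V) = 0
Function('F')(P) = Add(2, P)
Function('j')(I, W) = Add(-9, Mul(-99, I, W)) (Function('j')(I, W) = Add(-9, Mul(Mul(Add(Mul(-199, I), I), Pow(Add(2, 0), -1)), W)) = Add(-9, Mul(Mul(Mul(-198, I), Pow(2, -1)), W)) = Add(-9, Mul(Mul(Mul(-198, I), Rational(1, 2)), W)) = Add(-9, Mul(Mul(-99, I), W)) = Add(-9, Mul(-99, I, W)))
Add(Function('j')(140, -125), -39204) = Add(Add(-9, Mul(-99, 140, -125)), -39204) = Add(Add(-9, 1732500), -39204) = Add(1732491, -39204) = 1693287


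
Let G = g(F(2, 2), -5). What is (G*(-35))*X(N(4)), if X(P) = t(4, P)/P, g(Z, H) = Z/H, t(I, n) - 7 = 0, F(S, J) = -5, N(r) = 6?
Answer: -245/6 ≈ -40.833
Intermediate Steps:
t(I, n) = 7 (t(I, n) = 7 + 0 = 7)
X(P) = 7/P
G = 1 (G = -5/(-5) = -5*(-⅕) = 1)
(G*(-35))*X(N(4)) = (1*(-35))*(7/6) = -245/6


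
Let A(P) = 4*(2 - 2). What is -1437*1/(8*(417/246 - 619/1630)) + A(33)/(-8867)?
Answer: -16005785/117208 ≈ -136.56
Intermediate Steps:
A(P) = 0 (A(P) = 4*0 = 0)
-1437*1/(8*(417/246 - 619/1630)) + A(33)/(-8867) = -1437*1/(8*(417/246 - 619/1630)) + 0/(-8867) = -1437*1/(8*(417*(1/246) - 619*1/1630)) + 0*(-1/8867) = -1437*1/(8*(139/82 - 619/1630)) + 0 = -1437/((43953/33415)*8) + 0 = -1437/351624/33415 + 0 = -1437*33415/351624 + 0 = -16005785/117208 + 0 = -16005785/117208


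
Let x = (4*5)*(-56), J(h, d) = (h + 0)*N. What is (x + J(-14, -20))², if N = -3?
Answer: 1162084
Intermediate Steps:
J(h, d) = -3*h (J(h, d) = (h + 0)*(-3) = h*(-3) = -3*h)
x = -1120 (x = 20*(-56) = -1120)
(x + J(-14, -20))² = (-1120 - 3*(-14))² = (-1120 + 42)² = (-1078)² = 1162084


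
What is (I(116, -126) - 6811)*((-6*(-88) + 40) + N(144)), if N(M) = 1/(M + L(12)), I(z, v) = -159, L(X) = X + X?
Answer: -332556125/84 ≈ -3.9590e+6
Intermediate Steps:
L(X) = 2*X
N(M) = 1/(24 + M) (N(M) = 1/(M + 2*12) = 1/(M + 24) = 1/(24 + M))
(I(116, -126) - 6811)*((-6*(-88) + 40) + N(144)) = (-159 - 6811)*((-6*(-88) + 40) + 1/(24 + 144)) = -6970*((528 + 40) + 1/168) = -6970*(568 + 1/168) = -6970*95425/168 = -332556125/84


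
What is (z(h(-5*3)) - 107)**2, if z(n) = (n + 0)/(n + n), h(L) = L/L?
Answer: 45369/4 ≈ 11342.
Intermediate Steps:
h(L) = 1
z(n) = 1/2 (z(n) = n/((2*n)) = n*(1/(2*n)) = 1/2)
(z(h(-5*3)) - 107)**2 = (1/2 - 107)**2 = (-213/2)**2 = 45369/4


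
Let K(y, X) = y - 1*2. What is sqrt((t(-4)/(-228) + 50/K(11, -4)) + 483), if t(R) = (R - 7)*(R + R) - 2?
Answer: sqrt(6344366)/114 ≈ 22.095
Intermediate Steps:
K(y, X) = -2 + y (K(y, X) = y - 2 = -2 + y)
t(R) = -2 + 2*R*(-7 + R) (t(R) = (-7 + R)*(2*R) - 2 = 2*R*(-7 + R) - 2 = -2 + 2*R*(-7 + R))
sqrt((t(-4)/(-228) + 50/K(11, -4)) + 483) = sqrt(((-2 - 14*(-4) + 2*(-4)**2)/(-228) + 50/(-2 + 11)) + 483) = sqrt(((-2 + 56 + 2*16)*(-1/228) + 50/9) + 483) = sqrt(((-2 + 56 + 32)*(-1/228) + 50*(1/9)) + 483) = sqrt((86*(-1/228) + 50/9) + 483) = sqrt((-43/114 + 50/9) + 483) = sqrt(1771/342 + 483) = sqrt(166957/342) = sqrt(6344366)/114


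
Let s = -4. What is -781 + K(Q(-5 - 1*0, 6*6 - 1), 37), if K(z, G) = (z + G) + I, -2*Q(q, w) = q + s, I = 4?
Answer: -1471/2 ≈ -735.50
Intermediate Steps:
Q(q, w) = 2 - q/2 (Q(q, w) = -(q - 4)/2 = -(-4 + q)/2 = 2 - q/2)
K(z, G) = 4 + G + z (K(z, G) = (z + G) + 4 = (G + z) + 4 = 4 + G + z)
-781 + K(Q(-5 - 1*0, 6*6 - 1), 37) = -781 + (4 + 37 + (2 - (-5 - 1*0)/2)) = -781 + (4 + 37 + (2 - (-5 + 0)/2)) = -781 + (4 + 37 + (2 - 1/2*(-5))) = -781 + (4 + 37 + (2 + 5/2)) = -781 + (4 + 37 + 9/2) = -781 + 91/2 = -1471/2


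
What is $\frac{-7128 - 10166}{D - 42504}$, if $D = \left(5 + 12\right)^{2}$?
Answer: $\frac{17294}{42215} \approx 0.40966$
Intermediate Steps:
$D = 289$ ($D = 17^{2} = 289$)
$\frac{-7128 - 10166}{D - 42504} = \frac{-7128 - 10166}{289 - 42504} = - \frac{17294}{-42215} = \left(-17294\right) \left(- \frac{1}{42215}\right) = \frac{17294}{42215}$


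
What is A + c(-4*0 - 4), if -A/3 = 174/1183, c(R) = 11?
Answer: 12491/1183 ≈ 10.559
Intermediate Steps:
A = -522/1183 ≈ -0.44125
A + c(-4*0 - 4) = -522/1183 + 11 = 12491/1183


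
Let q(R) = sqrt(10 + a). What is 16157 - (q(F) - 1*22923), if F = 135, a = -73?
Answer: 39080 - 3*I*sqrt(7) ≈ 39080.0 - 7.9373*I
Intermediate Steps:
q(R) = 3*I*sqrt(7) (q(R) = sqrt(10 - 73) = sqrt(-63) = 3*I*sqrt(7))
16157 - (q(F) - 1*22923) = 16157 - (3*I*sqrt(7) - 1*22923) = 16157 - (3*I*sqrt(7) - 22923) = 16157 - (-22923 + 3*I*sqrt(7)) = 16157 + (22923 - 3*I*sqrt(7)) = 39080 - 3*I*sqrt(7)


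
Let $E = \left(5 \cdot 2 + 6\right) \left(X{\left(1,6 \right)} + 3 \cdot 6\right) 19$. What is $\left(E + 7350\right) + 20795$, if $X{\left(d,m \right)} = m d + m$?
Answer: $37265$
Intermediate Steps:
$X{\left(d,m \right)} = m + d m$ ($X{\left(d,m \right)} = d m + m = m + d m$)
$E = 9120$ ($E = \left(5 \cdot 2 + 6\right) \left(6 \left(1 + 1\right) + 3 \cdot 6\right) 19 = \left(10 + 6\right) \left(6 \cdot 2 + 18\right) 19 = 16 \left(12 + 18\right) 19 = 16 \cdot 30 \cdot 19 = 480 \cdot 19 = 9120$)
$\left(E + 7350\right) + 20795 = \left(9120 + 7350\right) + 20795 = 16470 + 20795 = 37265$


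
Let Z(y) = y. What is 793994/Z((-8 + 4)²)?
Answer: 396997/8 ≈ 49625.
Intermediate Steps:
793994/Z((-8 + 4)²) = 793994/((-8 + 4)²) = 793994/((-4)²) = 793994/16 = 793994*(1/16) = 396997/8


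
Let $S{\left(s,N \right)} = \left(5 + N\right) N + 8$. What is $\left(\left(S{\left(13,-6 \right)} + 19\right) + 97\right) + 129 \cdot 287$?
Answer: $37153$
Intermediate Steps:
$S{\left(s,N \right)} = 8 + N \left(5 + N\right)$ ($S{\left(s,N \right)} = N \left(5 + N\right) + 8 = 8 + N \left(5 + N\right)$)
$\left(\left(S{\left(13,-6 \right)} + 19\right) + 97\right) + 129 \cdot 287 = \left(\left(\left(8 + \left(-6\right)^{2} + 5 \left(-6\right)\right) + 19\right) + 97\right) + 129 \cdot 287 = \left(\left(\left(8 + 36 - 30\right) + 19\right) + 97\right) + 37023 = \left(\left(14 + 19\right) + 97\right) + 37023 = \left(33 + 97\right) + 37023 = 130 + 37023 = 37153$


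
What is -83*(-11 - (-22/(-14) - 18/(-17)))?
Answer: 134626/119 ≈ 1131.3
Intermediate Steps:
-83*(-11 - (-22/(-14) - 18/(-17))) = -83*(-11 - (-22*(-1/14) - 18*(-1/17))) = -83*(-11 - (11/7 + 18/17)) = -83*(-11 - 1*313/119) = -83*(-11 - 313/119) = -83*(-1622/119) = 134626/119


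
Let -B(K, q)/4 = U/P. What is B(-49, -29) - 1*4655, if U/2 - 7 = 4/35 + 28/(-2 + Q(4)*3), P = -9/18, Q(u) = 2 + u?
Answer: -157961/35 ≈ -4513.2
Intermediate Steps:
P = -1/2 (P = -9*1/18 = -1/2 ≈ -0.50000)
U = 1241/70 (U = 14 + 2*(4/35 + 28/(-2 + (2 + 4)*3)) = 14 + 2*(4*(1/35) + 28/(-2 + 6*3)) = 14 + 2*(4/35 + 28/(-2 + 18)) = 14 + 2*(4/35 + 28/16) = 14 + 2*(4/35 + 28*(1/16)) = 14 + 2*(4/35 + 7/4) = 14 + 2*(261/140) = 14 + 261/70 = 1241/70 ≈ 17.729)
B(K, q) = 4964/35 (B(K, q) = -2482/(35*(-1/2)) = -2482*(-2)/35 = -4*(-1241/35) = 4964/35)
B(-49, -29) - 1*4655 = 4964/35 - 1*4655 = 4964/35 - 4655 = -157961/35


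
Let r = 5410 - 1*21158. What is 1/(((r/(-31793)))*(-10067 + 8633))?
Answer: -31793/22582632 ≈ -0.0014079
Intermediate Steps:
r = -15748 (r = 5410 - 21158 = -15748)
1/(((r/(-31793)))*(-10067 + 8633)) = 1/(((-15748/(-31793)))*(-10067 + 8633)) = 1/(-15748*(-1/31793)*(-1434)) = -1/1434/(15748/31793) = (31793/15748)*(-1/1434) = -31793/22582632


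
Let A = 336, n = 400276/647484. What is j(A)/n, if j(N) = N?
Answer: 54388656/100069 ≈ 543.51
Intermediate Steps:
n = 100069/161871 (n = 400276*(1/647484) = 100069/161871 ≈ 0.61820)
j(A)/n = 336/(100069/161871) = 336*(161871/100069) = 54388656/100069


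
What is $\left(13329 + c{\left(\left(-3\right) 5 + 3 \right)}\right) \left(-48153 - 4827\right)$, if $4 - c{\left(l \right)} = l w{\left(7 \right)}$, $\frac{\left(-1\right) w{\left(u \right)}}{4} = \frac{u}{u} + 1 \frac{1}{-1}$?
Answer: $-706382340$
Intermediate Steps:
$w{\left(u \right)} = 0$ ($w{\left(u \right)} = - 4 \left(\frac{u}{u} + 1 \frac{1}{-1}\right) = - 4 \left(1 + 1 \left(-1\right)\right) = - 4 \left(1 - 1\right) = \left(-4\right) 0 = 0$)
$c{\left(l \right)} = 4$ ($c{\left(l \right)} = 4 - l 0 = 4 - 0 = 4 + 0 = 4$)
$\left(13329 + c{\left(\left(-3\right) 5 + 3 \right)}\right) \left(-48153 - 4827\right) = \left(13329 + 4\right) \left(-48153 - 4827\right) = 13333 \left(-52980\right) = -706382340$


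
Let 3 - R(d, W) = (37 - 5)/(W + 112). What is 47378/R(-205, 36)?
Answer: 1752986/103 ≈ 17019.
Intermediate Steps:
R(d, W) = 3 - 32/(112 + W) (R(d, W) = 3 - (37 - 5)/(W + 112) = 3 - 32/(112 + W))
47378/R(-205, 36) = 47378/(((304 + 3*36)/(112 + 36))) = 47378/(((304 + 108)/148)) = 47378/(((1/148)*412)) = 47378/(103/37) = 47378*(37/103) = 1752986/103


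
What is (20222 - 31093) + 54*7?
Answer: -10493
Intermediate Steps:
(20222 - 31093) + 54*7 = -10871 + 378 = -10493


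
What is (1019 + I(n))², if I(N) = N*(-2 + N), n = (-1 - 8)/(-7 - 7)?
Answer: 39821399809/38416 ≈ 1.0366e+6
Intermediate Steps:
n = 9/14 (n = -9/(-14) = -9*(-1/14) = 9/14 ≈ 0.64286)
(1019 + I(n))² = (1019 + 9*(-2 + 9/14)/14)² = (1019 + (9/14)*(-19/14))² = (1019 - 171/196)² = (199553/196)² = 39821399809/38416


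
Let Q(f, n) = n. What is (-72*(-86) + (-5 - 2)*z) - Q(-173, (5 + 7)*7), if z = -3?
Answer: 6129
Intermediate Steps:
(-72*(-86) + (-5 - 2)*z) - Q(-173, (5 + 7)*7) = (-72*(-86) + (-5 - 2)*(-3)) - (5 + 7)*7 = (6192 - 7*(-3)) - 12*7 = (6192 + 21) - 1*84 = 6213 - 84 = 6129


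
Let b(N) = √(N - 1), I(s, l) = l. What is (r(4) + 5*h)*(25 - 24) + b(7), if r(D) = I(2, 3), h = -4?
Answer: -17 + √6 ≈ -14.551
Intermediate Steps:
r(D) = 3
b(N) = √(-1 + N)
(r(4) + 5*h)*(25 - 24) + b(7) = (3 + 5*(-4))*(25 - 24) + √(-1 + 7) = (3 - 20)*1 + √6 = -17*1 + √6 = -17 + √6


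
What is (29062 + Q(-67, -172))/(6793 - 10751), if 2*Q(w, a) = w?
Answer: -58057/7916 ≈ -7.3341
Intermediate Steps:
Q(w, a) = w/2
(29062 + Q(-67, -172))/(6793 - 10751) = (29062 + (½)*(-67))/(6793 - 10751) = (29062 - 67/2)/(-3958) = (58057/2)*(-1/3958) = -58057/7916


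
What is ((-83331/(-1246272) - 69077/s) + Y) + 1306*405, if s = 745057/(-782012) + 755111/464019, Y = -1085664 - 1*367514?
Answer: -104399429511695419295119/101689671538256576 ≈ -1.0266e+6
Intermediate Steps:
Y = -1453178 (Y = -1085664 - 367514 = -1453178)
s = 244785259249/362868426228 (s = 745057*(-1/782012) + 755111*(1/464019) = -745057/782012 + 755111/464019 = 244785259249/362868426228 ≈ 0.67458)
((-83331/(-1246272) - 69077/s) + Y) + 1306*405 = ((-83331/(-1246272) - 69077/244785259249/362868426228) - 1453178) + 1306*405 = ((-83331*(-1/1246272) - 69077*362868426228/244785259249) - 1453178) + 528930 = ((27777/415424 - 25065862278551556/244785259249) - 1453178) + 528930 = (-10412953971804855440271/101689671538256576 - 1453178) + 528930 = -158186147478425470038799/101689671538256576 + 528930 = -104399429511695419295119/101689671538256576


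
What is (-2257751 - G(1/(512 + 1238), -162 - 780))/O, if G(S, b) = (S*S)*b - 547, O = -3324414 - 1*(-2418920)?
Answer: 3456343624529/1386537687500 ≈ 2.4928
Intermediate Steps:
O = -905494 (O = -3324414 + 2418920 = -905494)
G(S, b) = -547 + b*S² (G(S, b) = S²*b - 547 = b*S² - 547 = -547 + b*S²)
(-2257751 - G(1/(512 + 1238), -162 - 780))/O = (-2257751 - (-547 + (-162 - 780)*(1/(512 + 1238))²))/(-905494) = (-2257751 - (-547 - 942*(1/1750)²))*(-1/905494) = (-2257751 - (-547 - 942*1/3062500))*(-1/905494) = (-2257751 - (-547 - 471/1531250))*(-1/905494) = (-2257751 - 1*(-837594221/1531250))*(-1/905494) = (-2257751 + 837594221/1531250)*(-1/905494) = -3456343624529/1531250*(-1/905494) = 3456343624529/1386537687500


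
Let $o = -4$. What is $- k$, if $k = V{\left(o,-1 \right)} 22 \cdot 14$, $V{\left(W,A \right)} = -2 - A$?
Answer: $308$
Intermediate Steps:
$k = -308$ ($k = \left(-2 - -1\right) 22 \cdot 14 = \left(-2 + 1\right) 22 \cdot 14 = \left(-1\right) 22 \cdot 14 = \left(-22\right) 14 = -308$)
$- k = \left(-1\right) \left(-308\right) = 308$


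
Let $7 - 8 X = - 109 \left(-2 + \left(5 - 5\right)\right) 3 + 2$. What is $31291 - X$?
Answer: $\frac{250977}{8} \approx 31372.0$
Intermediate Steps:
$X = - \frac{649}{8}$ ($X = \frac{7}{8} - \frac{- 109 \left(-2 + \left(5 - 5\right)\right) 3 + 2}{8} = \frac{7}{8} - \frac{- 109 \left(-2 + 0\right) 3 + 2}{8} = \frac{7}{8} - \frac{- 109 \left(\left(-2\right) 3\right) + 2}{8} = \frac{7}{8} - \frac{\left(-109\right) \left(-6\right) + 2}{8} = \frac{7}{8} - \frac{654 + 2}{8} = \frac{7}{8} - 82 = - \frac{649}{8} \approx -81.125$)
$31291 - X = 31291 - - \frac{649}{8} = 31291 + \frac{649}{8} = \frac{250977}{8}$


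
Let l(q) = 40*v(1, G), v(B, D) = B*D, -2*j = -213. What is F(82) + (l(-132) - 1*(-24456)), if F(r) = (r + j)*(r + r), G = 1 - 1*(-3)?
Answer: 55530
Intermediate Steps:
j = 213/2 (j = -½*(-213) = 213/2 ≈ 106.50)
G = 4 (G = 1 + 3 = 4)
F(r) = 2*r*(213/2 + r) (F(r) = (r + 213/2)*(r + r) = (213/2 + r)*(2*r) = 2*r*(213/2 + r))
l(q) = 160 (l(q) = 40*(1*4) = 40*4 = 160)
F(82) + (l(-132) - 1*(-24456)) = 82*(213 + 2*82) + (160 - 1*(-24456)) = 82*(213 + 164) + (160 + 24456) = 82*377 + 24616 = 30914 + 24616 = 55530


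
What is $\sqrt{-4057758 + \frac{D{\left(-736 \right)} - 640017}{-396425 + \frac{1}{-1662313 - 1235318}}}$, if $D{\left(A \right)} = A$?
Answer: $\frac{3 i \sqrt{148727643587336353526500037990}}{574346684588} \approx 2014.4 i$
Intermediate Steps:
$\sqrt{-4057758 + \frac{D{\left(-736 \right)} - 640017}{-396425 + \frac{1}{-1662313 - 1235318}}} = \sqrt{-4057758 + \frac{-736 - 640017}{-396425 + \frac{1}{-1662313 - 1235318}}} = \sqrt{-4057758 - \frac{640753}{-396425 + \frac{1}{-2897631}}} = \sqrt{-4057758 - \frac{640753}{-396425 - \frac{1}{2897631}}} = \sqrt{-4057758 - \frac{640753}{- \frac{1148693369176}{2897631}}} = \sqrt{-4057758 - - \frac{1856665756143}{1148693369176}} = \sqrt{-4057758 + \frac{1856665756143}{1148693369176}} = \sqrt{- \frac{4661117851655111265}{1148693369176}} = \frac{3 i \sqrt{148727643587336353526500037990}}{574346684588}$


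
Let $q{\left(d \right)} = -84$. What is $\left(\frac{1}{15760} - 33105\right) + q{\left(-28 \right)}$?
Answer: $- \frac{523058639}{15760} \approx -33189.0$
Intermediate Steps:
$\left(\frac{1}{15760} - 33105\right) + q{\left(-28 \right)} = \left(\frac{1}{15760} - 33105\right) - 84 = - \frac{521734799}{15760} - 84 = - \frac{523058639}{15760}$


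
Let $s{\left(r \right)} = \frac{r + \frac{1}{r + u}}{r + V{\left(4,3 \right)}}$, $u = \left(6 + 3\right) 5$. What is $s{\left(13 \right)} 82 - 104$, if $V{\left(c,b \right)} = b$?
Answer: $- \frac{17301}{464} \approx -37.287$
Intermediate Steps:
$u = 45$ ($u = 9 \cdot 5 = 45$)
$s{\left(r \right)} = \frac{r + \frac{1}{45 + r}}{3 + r}$ ($s{\left(r \right)} = \frac{r + \frac{1}{r + 45}}{r + 3} = \frac{r + \frac{1}{45 + r}}{3 + r}$)
$s{\left(13 \right)} 82 - 104 = \frac{1 + 13^{2} + 45 \cdot 13}{135 + 13^{2} + 48 \cdot 13} \cdot 82 - 104 = \frac{1 + 169 + 585}{135 + 169 + 624} \cdot 82 - 104 = \frac{1}{928} \cdot 755 \cdot 82 - 104 = \frac{755}{928} \cdot 82 - 104 = \frac{30955}{464} - 104 = - \frac{17301}{464}$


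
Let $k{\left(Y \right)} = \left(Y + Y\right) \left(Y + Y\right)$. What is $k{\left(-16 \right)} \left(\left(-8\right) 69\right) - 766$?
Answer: $-566014$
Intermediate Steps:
$k{\left(Y \right)} = 4 Y^{2}$ ($k{\left(Y \right)} = 2 Y 2 Y = 4 Y^{2}$)
$k{\left(-16 \right)} \left(\left(-8\right) 69\right) - 766 = 4 \left(-16\right)^{2} \left(\left(-8\right) 69\right) - 766 = 4 \cdot 256 \left(-552\right) - 766 = 1024 \left(-552\right) - 766 = -565248 - 766 = -566014$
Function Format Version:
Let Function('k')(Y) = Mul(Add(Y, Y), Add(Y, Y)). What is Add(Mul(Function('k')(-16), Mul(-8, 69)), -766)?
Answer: -566014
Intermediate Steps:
Function('k')(Y) = Mul(4, Pow(Y, 2)) (Function('k')(Y) = Mul(Mul(2, Y), Mul(2, Y)) = Mul(4, Pow(Y, 2)))
Add(Mul(Function('k')(-16), Mul(-8, 69)), -766) = Add(Mul(Mul(4, Pow(-16, 2)), Mul(-8, 69)), -766) = Add(Mul(Mul(4, 256), -552), -766) = Add(Mul(1024, -552), -766) = Add(-565248, -766) = -566014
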